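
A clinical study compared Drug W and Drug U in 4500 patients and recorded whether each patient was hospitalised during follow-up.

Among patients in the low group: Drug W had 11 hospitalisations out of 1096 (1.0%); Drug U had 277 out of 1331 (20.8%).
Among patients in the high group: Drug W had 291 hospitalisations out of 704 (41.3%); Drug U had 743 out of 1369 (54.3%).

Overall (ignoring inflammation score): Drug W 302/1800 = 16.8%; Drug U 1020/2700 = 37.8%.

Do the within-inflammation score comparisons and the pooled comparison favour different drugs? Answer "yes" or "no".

Within each inflammation score level (low 1.0% vs 20.8%; high 41.3% vs 54.3%), Drug W has the lower rate every time. Pooled: 16.8% vs 37.8% — Drug W has the lower rate overall. They agree.

no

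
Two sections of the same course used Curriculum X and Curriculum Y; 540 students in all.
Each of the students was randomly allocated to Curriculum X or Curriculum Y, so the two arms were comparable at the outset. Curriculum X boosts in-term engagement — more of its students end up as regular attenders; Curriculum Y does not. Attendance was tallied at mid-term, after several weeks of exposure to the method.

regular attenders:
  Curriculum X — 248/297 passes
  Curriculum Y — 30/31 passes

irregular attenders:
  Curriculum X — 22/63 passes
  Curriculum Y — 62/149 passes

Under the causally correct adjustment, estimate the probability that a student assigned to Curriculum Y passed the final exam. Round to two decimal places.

0.51

Mid-term attendance is downstream of the teaching method. One should not condition on a consequence of treatment, so the overall rates are the right comparison.
So P(outcome | do(Curriculum Y)) is just the pooled rate for Curriculum Y: 92/180 = 0.511.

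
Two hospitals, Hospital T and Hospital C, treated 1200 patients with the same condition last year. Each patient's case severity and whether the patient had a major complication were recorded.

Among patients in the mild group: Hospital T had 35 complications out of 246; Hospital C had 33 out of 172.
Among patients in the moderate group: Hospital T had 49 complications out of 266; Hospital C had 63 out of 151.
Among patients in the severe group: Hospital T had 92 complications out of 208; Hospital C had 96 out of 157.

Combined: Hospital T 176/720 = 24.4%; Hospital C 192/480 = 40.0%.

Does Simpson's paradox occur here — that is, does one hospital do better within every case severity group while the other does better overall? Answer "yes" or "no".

Within each case severity level (mild 14.2% vs 19.2%; moderate 18.4% vs 41.7%; severe 44.2% vs 61.1%), Hospital T has the lower rate every time. Pooled: 24.4% vs 40.0% — Hospital T has the lower rate overall. They agree.

no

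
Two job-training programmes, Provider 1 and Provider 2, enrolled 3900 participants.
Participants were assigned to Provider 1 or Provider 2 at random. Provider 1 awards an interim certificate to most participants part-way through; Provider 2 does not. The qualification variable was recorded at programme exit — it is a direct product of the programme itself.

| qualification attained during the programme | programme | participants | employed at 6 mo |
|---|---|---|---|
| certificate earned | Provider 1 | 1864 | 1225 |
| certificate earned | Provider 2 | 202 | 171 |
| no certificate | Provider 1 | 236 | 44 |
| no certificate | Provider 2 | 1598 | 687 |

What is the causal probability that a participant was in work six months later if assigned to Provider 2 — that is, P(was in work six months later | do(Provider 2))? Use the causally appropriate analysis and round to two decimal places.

0.48

Qualification attained during the programme here is a post-treatment variable shaped by the programme; conditioning on it would introduce bias rather than remove it. The overall comparison is the causal one.
So P(outcome | do(Provider 2)) is just the pooled rate for Provider 2: 858/1800 = 0.477.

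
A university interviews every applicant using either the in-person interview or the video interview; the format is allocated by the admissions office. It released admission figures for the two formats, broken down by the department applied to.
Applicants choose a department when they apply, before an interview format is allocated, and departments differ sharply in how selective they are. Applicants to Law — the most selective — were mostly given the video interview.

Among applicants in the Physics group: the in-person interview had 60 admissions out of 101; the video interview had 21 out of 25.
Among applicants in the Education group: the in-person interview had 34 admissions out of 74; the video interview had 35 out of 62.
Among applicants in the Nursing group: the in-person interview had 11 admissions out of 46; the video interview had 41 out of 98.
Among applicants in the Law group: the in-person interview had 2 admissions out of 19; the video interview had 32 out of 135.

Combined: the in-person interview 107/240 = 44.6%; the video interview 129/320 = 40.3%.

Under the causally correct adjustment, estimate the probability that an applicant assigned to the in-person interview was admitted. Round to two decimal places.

0.34

Department satisfies the back-door criterion: it is not a descendant of the interview format, and it blocks the spurious path from interview format to outcome. Adjusting for it (i.e., using the within-department rates) gives the causal effect.
Standardising the in-person interview to the population department mix: 0.225·60/101 + 0.243·34/74 + 0.257·11/46 + 0.275·2/19 = 0.336.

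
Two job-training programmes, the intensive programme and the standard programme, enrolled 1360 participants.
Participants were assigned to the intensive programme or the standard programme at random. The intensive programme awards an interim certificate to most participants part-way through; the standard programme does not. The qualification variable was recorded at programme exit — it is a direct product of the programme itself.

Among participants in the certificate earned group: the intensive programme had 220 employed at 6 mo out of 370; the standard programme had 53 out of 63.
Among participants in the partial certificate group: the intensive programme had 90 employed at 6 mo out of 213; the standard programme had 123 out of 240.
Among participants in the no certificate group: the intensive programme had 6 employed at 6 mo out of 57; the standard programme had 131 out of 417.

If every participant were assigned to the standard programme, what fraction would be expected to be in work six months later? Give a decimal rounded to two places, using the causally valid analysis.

The distribution of qualification attained during the programme is itself part of what the programme does — it is an intermediate outcome. Holding it fixed would remove that part of the effect; the total effect is the pooled difference.
So P(outcome | do(the standard programme)) is just the pooled rate for the standard programme: 307/720 = 0.426.

0.43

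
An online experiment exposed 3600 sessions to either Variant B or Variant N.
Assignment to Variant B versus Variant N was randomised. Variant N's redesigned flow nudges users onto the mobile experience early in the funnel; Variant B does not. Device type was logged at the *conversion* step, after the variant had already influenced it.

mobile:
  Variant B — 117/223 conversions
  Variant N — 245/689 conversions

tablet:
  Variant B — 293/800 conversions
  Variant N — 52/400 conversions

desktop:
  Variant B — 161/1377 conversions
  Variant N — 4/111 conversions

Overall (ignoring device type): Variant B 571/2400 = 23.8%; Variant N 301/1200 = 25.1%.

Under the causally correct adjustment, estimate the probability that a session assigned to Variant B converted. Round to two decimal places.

The device type-specific comparison favours Variant B throughout, but the pooled figures favour Variant N. The question is whether to condition on device type.
Stratifying would compare variants among sessions the variants themselves sorted into device type groups — a form of selection on an intermediate. The unconditioned pooled rates give the total causal effect.
So P(outcome | do(Variant B)) is just the pooled rate for Variant B: 571/2400 = 0.238.

0.24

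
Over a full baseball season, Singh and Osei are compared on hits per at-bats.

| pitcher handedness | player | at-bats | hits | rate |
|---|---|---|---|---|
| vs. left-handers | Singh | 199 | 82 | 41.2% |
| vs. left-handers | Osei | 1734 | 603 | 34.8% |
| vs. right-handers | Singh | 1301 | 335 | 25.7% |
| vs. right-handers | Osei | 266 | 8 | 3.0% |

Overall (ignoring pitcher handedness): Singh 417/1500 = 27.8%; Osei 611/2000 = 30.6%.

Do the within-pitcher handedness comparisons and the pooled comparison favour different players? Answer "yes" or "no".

Within each pitcher handedness level (vs. left-handers 41.2% vs 34.8%; vs. right-handers 25.7% vs 3.0%), Singh has the higher rate every time. Pooled: 27.8% vs 30.6% — Osei has the higher rate overall. The two comparisons disagree.

yes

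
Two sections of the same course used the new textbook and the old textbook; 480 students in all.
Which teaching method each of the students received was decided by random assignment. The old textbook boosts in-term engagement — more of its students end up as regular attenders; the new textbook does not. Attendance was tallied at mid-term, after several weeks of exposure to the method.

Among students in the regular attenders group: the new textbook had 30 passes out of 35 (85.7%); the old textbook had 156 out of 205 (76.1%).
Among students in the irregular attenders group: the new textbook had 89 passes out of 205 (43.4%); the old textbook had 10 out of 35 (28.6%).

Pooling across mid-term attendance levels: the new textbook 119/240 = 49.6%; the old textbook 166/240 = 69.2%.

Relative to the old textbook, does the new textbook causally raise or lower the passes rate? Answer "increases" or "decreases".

Within every mid-term attendance level the new textbook has the higher rate, yet pooled the old textbook does — Simpson's reversal.
Stratifying would compare teaching methods among students the teaching methods themselves sorted into mid-term attendance groups — a form of selection on an intermediate. The unconditioned pooled rates give the total causal effect.
Pooled: the new textbook 49.6% vs the old textbook 69.2%; the old textbook is higher overall.

decreases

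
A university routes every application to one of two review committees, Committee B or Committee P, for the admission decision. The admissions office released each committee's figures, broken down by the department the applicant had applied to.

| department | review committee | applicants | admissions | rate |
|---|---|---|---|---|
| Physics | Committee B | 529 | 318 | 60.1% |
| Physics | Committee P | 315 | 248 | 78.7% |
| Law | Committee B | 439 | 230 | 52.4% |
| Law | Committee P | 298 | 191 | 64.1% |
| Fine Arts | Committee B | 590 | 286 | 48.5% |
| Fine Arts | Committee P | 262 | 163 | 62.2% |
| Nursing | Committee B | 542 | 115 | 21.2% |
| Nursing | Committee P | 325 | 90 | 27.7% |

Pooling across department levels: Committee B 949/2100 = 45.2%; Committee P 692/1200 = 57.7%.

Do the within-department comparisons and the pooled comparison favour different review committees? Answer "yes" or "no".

Within each department level (Physics 60.1% vs 78.7%; Law 52.4% vs 64.1%; Fine Arts 48.5% vs 62.2%; Nursing 21.2% vs 27.7%), Committee P has the higher rate every time. Pooled: 45.2% vs 57.7% — Committee P has the higher rate overall. They agree.

no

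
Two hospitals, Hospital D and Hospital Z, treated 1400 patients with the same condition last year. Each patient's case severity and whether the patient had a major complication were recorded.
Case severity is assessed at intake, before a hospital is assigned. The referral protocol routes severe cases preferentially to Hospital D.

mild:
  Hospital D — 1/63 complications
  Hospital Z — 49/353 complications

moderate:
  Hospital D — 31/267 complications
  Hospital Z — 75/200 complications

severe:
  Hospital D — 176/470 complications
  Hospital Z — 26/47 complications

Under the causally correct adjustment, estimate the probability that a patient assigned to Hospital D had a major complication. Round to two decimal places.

Nothing the hospital does changes case severity; the imbalance is an allocation artefact. With case severity also predicting the outcome, the pooled figure is confounded, and the within-stratum comparison is the causal one.
Standardising Hospital D to the population case severity mix: 0.297·1/63 + 0.334·31/267 + 0.369·176/470 = 0.182.

0.18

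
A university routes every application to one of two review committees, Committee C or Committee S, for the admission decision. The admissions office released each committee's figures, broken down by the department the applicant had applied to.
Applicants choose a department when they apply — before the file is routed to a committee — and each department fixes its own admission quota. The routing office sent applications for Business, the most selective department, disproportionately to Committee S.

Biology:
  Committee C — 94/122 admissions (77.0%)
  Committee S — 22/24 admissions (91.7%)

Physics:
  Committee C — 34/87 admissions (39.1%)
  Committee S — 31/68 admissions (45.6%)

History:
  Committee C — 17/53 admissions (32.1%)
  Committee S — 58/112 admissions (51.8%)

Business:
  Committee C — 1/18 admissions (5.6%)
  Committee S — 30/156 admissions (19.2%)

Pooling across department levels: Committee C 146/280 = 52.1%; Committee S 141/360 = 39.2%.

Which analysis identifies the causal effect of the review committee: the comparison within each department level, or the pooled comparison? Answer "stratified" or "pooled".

stratified

The department-specific comparison favours Committee S throughout, but the pooled figures favour Committee C. The question is whether to condition on department.
Department is set before the review committee has any effect — it is not caused by the review committee — and it independently drives the outcome. That makes it a confounder, so the causal comparison is within department levels.
Within each level — Biology: 77.0% vs 91.7%; Physics: 39.1% vs 45.6%; History: 32.1% vs 51.8%; Business: 5.6% vs 19.2% — Committee S is higher every time.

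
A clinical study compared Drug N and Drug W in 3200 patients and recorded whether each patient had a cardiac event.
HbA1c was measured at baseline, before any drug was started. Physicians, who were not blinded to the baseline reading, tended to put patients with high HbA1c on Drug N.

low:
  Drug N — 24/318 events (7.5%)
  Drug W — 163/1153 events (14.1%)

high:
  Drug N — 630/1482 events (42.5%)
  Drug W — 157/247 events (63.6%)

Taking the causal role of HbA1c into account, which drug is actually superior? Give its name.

The HbA1c-specific comparison favours Drug N throughout, but the pooled figures favour Drug W. The question is whether to condition on HbA1c.
HbA1c satisfies the back-door criterion: it is not a descendant of the drug, and it blocks the spurious path from drug to outcome. Adjusting for it (i.e., using the within-HbA1c rates) gives the causal effect.
Within each level — low: 7.5% vs 14.1%; high: 42.5% vs 63.6% — Drug N is lower every time.

Drug N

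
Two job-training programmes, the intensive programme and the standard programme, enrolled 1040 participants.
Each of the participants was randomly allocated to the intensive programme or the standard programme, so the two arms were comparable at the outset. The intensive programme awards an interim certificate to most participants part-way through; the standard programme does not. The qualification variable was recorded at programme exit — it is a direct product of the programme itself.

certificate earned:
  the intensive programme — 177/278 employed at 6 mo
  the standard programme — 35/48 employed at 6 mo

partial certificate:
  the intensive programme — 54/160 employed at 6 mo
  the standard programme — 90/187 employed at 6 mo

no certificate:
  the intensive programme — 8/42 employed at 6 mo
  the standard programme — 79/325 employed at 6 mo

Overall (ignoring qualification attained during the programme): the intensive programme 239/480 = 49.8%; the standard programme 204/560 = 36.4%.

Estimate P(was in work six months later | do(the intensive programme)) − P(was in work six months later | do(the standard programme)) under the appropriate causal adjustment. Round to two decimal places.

+0.13

Qualification attained during the programme here is a post-treatment variable shaped by the programme; conditioning on it would introduce bias rather than remove it. The overall comparison is the causal one.
The causal difference is the pooled difference: 0.498 − 0.364 = +0.134.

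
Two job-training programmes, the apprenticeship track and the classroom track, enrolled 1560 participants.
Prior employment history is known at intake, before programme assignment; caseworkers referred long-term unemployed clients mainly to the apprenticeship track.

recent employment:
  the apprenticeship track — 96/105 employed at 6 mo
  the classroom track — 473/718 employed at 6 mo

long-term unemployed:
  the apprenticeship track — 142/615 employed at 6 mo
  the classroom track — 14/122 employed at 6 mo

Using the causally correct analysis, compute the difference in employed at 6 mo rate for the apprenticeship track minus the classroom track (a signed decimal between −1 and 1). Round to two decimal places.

+0.19

Within every prior employment history level the apprenticeship track has the higher rate, yet pooled the classroom track does — Simpson's reversal.
Since prior employment history is a pre-existing factor (not a product of the programme) and it affects the outcome on its own, it is a confounder. The stratified rates, not the pooled rate, identify the causal effect.
Adjusting over the population distribution of prior employment history: 0.528·(0.914−0.659) + 0.472·(0.231−0.115) = +0.190.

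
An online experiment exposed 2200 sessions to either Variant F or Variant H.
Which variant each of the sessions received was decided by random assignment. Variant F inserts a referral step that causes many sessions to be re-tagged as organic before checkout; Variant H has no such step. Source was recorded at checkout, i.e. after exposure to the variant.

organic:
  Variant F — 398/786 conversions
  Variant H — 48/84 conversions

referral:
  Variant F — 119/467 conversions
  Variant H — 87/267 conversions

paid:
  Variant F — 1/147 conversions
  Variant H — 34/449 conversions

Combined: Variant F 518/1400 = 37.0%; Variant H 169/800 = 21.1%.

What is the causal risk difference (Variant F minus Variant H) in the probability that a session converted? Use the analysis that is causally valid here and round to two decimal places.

+0.16

Stratifying would compare variants among sessions the variants themselves sorted into traffic source groups — a form of selection on an intermediate. The unconditioned pooled rates give the total causal effect.
The causal difference is the pooled difference: 0.370 − 0.211 = +0.159.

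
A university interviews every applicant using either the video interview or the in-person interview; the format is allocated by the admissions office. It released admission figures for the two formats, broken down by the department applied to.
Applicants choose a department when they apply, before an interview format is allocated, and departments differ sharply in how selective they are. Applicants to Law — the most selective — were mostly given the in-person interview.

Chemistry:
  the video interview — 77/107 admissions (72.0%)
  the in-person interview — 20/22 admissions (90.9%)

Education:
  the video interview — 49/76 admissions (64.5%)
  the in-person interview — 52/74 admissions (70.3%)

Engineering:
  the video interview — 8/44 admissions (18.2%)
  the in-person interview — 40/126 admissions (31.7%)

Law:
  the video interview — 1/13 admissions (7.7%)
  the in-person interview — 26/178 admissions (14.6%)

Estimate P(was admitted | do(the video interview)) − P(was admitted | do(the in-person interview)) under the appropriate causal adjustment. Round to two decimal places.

-0.11

Here department is a common cause — it drives both which interview format a case falls under and the outcome. The crude comparison mixes populations; the stratum-specific rates are the causally relevant ones.
Adjusting over the population distribution of department: 0.202·(0.720−0.909) + 0.234·(0.645−0.703) + 0.266·(0.182−0.317) + 0.298·(0.077−0.146) = -0.108.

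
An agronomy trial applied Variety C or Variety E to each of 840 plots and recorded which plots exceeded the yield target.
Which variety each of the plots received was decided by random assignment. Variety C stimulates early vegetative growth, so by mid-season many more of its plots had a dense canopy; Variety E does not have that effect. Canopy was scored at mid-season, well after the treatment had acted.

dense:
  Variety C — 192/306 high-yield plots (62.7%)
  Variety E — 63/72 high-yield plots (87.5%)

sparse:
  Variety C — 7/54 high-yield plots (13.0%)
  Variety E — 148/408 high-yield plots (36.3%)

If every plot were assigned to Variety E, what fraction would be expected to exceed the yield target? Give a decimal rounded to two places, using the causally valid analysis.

Variety E is higher inside every mid-season canopy stratum but Variety C is higher in aggregate. Whether to stratify depends on how mid-season canopy relates to the variety.
Mid-season canopy lies on the pathway variety → mid-season canopy → outcome, so adjusting for it blocks the indirect effect. For the total causal effect of variety, use the unadjusted pooled rates.
So P(outcome | do(Variety E)) is just the pooled rate for Variety E: 211/480 = 0.440.

0.44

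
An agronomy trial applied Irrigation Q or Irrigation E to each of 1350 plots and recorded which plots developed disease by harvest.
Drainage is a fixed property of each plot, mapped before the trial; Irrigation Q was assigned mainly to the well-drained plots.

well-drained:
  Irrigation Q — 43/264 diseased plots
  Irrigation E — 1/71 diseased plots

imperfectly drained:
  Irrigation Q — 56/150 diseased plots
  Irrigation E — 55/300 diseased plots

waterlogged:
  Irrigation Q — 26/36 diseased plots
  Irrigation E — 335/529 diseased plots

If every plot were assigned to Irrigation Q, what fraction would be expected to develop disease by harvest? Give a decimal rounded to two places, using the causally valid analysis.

Field drainage differs across irrigations for reasons unrelated to any effect of the irrigation itself, and it separately predicts the outcome — a classic confounder. We must compare within field drainage levels.
Standardising Irrigation Q to the population field drainage mix: 0.248·43/264 + 0.333·56/150 + 0.419·26/36 = 0.467.

0.47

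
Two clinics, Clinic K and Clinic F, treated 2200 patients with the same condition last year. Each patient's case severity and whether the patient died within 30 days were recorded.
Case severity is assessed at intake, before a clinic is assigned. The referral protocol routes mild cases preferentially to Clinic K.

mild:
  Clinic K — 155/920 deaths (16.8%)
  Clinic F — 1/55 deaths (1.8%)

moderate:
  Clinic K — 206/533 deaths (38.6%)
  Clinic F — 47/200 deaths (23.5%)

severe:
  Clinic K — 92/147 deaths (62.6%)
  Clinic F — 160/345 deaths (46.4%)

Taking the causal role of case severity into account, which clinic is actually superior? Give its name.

Case severity is set before the clinic has any effect — it is not caused by the clinic — and it independently drives the outcome. That makes it a confounder, so the causal comparison is within case severity levels.
Within each level — mild: 16.8% vs 1.8%; moderate: 38.6% vs 23.5%; severe: 62.6% vs 46.4% — Clinic F is lower every time.

Clinic F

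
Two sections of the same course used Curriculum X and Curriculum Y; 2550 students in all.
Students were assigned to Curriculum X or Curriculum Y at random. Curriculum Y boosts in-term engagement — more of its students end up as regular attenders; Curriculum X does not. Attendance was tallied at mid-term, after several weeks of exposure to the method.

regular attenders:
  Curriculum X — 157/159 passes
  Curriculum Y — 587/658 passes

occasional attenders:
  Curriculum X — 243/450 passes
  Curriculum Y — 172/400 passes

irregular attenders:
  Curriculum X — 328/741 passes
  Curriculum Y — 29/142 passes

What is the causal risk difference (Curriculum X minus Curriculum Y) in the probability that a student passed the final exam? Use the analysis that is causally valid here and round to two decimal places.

-0.12

The distribution of mid-term attendance is itself part of what the teaching method does — it is an intermediate outcome. Holding it fixed would remove that part of the effect; the total effect is the pooled difference.
The causal difference is the pooled difference: 0.539 − 0.657 = -0.117.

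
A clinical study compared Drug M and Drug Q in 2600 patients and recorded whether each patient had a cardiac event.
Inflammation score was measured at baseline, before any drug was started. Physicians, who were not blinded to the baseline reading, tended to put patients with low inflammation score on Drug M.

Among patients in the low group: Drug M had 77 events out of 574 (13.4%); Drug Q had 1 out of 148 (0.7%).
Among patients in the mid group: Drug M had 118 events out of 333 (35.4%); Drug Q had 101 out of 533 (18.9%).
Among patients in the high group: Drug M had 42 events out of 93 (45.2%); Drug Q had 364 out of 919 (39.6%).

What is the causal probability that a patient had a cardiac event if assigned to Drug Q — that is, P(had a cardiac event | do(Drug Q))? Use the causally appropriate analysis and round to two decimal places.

0.22

The inflammation score-specific comparison favours Drug Q throughout, but the pooled figures favour Drug M. The question is whether to condition on inflammation score.
Here inflammation score is a common cause — it drives both which drug a case falls under and the outcome. The crude comparison mixes populations; the stratum-specific rates are the causally relevant ones.
Standardising Drug Q to the population inflammation score mix: 0.278·1/148 + 0.333·101/533 + 0.389·364/919 = 0.219.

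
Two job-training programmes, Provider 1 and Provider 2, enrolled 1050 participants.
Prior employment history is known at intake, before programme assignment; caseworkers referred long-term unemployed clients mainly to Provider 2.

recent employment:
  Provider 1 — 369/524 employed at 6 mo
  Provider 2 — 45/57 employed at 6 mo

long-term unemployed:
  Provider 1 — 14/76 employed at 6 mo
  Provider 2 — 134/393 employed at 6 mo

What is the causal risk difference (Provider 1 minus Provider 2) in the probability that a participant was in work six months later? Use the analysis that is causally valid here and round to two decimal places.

-0.12

The stratified and pooled comparisons disagree (Provider 2 wins within each prior employment history; Provider 1 wins overall), so the answer turns on the causal role of prior employment history.
The imbalance in prior employment history arose from how participants were allocated, not from anything the programme did; and prior employment history independently affects the outcome. The pooled gap is confounded — condition on prior employment history.
Adjusting over the population distribution of prior employment history: 0.553·(0.704−0.789) + 0.447·(0.184−0.341) = -0.117.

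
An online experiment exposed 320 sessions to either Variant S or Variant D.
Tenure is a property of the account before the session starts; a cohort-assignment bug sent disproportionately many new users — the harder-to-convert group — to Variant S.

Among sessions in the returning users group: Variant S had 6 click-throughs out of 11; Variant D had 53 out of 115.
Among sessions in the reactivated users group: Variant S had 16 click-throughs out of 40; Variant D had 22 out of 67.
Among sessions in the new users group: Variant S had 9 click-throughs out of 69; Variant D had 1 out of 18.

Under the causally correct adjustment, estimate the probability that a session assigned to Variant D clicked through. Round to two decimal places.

0.31

Here user tenure is a common cause — it drives both which variant a case falls under and the outcome. The crude comparison mixes populations; the stratum-specific rates are the causally relevant ones.
Standardising Variant D to the population user tenure mix: 0.394·53/115 + 0.334·22/67 + 0.272·1/18 = 0.306.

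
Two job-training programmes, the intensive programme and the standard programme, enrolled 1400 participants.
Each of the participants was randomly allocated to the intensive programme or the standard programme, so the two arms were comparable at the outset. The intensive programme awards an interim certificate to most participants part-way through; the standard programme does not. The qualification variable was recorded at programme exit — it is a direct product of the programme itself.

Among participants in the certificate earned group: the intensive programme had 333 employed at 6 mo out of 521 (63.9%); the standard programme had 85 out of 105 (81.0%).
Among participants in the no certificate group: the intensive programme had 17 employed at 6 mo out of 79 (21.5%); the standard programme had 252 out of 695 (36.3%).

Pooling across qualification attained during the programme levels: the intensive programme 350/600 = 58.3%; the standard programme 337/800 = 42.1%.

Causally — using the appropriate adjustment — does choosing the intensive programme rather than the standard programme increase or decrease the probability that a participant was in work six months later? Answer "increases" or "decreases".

increases

Qualification attained during the programme lies on the pathway programme → qualification attained during the programme → outcome, so adjusting for it blocks the indirect effect. For the total causal effect of programme, use the unadjusted pooled rates.
Pooled: the intensive programme 58.3% vs the standard programme 42.1%; the intensive programme is higher overall.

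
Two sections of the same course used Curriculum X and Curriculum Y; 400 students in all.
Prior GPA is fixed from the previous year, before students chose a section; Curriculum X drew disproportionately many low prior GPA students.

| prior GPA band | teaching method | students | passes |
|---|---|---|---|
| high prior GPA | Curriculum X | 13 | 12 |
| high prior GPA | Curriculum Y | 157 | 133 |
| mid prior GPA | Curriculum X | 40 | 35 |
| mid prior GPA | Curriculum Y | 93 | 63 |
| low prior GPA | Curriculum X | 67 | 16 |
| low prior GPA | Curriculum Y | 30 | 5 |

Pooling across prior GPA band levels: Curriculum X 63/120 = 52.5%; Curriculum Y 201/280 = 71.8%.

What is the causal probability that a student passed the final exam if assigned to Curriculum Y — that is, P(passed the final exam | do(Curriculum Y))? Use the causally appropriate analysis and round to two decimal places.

0.63

Within every prior GPA band level Curriculum X has the higher rate, yet pooled Curriculum Y does — Simpson's reversal.
Here prior GPA band is a common cause — it drives both which teaching method a case falls under and the outcome. The crude comparison mixes populations; the stratum-specific rates are the causally relevant ones.
Standardising Curriculum Y to the population prior GPA band mix: 0.425·133/157 + 0.333·63/93 + 0.242·5/30 = 0.626.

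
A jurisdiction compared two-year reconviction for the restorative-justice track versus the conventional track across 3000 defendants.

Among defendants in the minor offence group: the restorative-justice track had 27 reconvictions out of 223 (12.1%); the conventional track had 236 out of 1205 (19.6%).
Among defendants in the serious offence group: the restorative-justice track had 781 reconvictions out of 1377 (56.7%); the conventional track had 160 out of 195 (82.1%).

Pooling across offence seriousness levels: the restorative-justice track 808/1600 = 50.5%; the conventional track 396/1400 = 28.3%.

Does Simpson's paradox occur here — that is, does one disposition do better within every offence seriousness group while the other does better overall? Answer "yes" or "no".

Within each offence seriousness level (minor offence 12.1% vs 19.6%; serious offence 56.7% vs 82.1%), the restorative-justice track has the lower rate every time. Pooled: 50.5% vs 28.3% — the conventional track has the lower rate overall. The two comparisons disagree.

yes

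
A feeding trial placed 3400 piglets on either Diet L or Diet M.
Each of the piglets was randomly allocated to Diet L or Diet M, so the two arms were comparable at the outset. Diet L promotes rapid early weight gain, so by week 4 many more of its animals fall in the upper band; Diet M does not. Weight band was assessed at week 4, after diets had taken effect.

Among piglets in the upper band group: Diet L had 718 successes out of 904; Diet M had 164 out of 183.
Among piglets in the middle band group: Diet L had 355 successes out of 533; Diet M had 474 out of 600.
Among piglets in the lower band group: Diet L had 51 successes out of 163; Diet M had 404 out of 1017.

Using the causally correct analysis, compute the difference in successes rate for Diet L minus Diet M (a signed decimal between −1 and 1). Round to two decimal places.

The stratified and pooled comparisons disagree (Diet M wins within each week-4 weight band; Diet L wins overall), so the answer turns on the causal role of week-4 weight band.
The distribution of week-4 weight band is itself part of what the diet does — it is an intermediate outcome. Holding it fixed would remove that part of the effect; the total effect is the pooled difference.
The causal difference is the pooled difference: 0.703 − 0.579 = +0.124.

+0.12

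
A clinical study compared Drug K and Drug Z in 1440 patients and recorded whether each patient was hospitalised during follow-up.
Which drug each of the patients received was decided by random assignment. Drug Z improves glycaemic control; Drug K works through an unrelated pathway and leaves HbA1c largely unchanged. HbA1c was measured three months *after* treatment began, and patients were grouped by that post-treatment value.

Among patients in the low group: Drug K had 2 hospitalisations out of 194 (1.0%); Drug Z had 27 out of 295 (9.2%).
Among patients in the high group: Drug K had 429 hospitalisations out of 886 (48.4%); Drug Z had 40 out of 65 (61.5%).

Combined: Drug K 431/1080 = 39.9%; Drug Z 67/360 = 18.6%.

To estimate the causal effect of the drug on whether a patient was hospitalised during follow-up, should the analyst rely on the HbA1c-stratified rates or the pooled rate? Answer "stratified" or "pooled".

The stratified and pooled comparisons disagree (Drug K wins within each HbA1c; Drug Z wins overall), so the answer turns on the causal role of HbA1c.
HbA1c is recorded after the drug and is itself shifted by it — it sits on the causal path from drug to outcome. Conditioning on a mediator would strip out part of the effect we want; the pooled comparison gives the total causal effect.
Pooled: Drug K 39.9% vs Drug Z 18.6%; Drug Z is lower overall.

pooled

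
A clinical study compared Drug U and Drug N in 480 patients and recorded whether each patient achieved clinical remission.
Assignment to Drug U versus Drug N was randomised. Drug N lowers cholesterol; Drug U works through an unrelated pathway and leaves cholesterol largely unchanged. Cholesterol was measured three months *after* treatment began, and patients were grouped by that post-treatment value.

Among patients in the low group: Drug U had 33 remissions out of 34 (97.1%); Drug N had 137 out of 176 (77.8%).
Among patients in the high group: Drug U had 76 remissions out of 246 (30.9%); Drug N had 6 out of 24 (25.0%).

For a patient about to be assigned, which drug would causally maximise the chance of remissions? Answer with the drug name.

Drug N

Cholesterol is recorded after the drug and is itself shifted by it — it sits on the causal path from drug to outcome. Conditioning on a mediator would strip out part of the effect we want; the pooled comparison gives the total causal effect.
Pooled: Drug U 38.9% vs Drug N 71.5%; Drug N is higher overall.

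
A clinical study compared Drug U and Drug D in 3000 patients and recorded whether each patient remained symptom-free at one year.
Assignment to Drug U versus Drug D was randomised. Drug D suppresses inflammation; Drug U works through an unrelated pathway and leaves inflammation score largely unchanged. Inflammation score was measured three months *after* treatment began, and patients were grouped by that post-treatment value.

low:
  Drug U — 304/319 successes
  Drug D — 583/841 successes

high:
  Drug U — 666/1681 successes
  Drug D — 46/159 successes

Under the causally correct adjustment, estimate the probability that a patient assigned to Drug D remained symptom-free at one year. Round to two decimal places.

0.63

Drug U is higher inside every inflammation score stratum but Drug D is higher in aggregate. Whether to stratify depends on how inflammation score relates to the drug.
The distribution of inflammation score is itself part of what the drug does — it is an intermediate outcome. Holding it fixed would remove that part of the effect; the total effect is the pooled difference.
So P(outcome | do(Drug D)) is just the pooled rate for Drug D: 629/1000 = 0.629.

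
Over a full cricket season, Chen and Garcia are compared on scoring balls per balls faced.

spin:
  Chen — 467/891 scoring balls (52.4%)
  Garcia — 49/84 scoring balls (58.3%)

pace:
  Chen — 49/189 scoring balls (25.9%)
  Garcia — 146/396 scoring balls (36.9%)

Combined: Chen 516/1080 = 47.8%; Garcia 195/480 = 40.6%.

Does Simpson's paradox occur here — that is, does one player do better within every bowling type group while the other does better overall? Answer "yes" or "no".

yes

Within each bowling type level (spin 52.4% vs 58.3%; pace 25.9% vs 36.9%), Garcia has the higher rate every time. Pooled: 47.8% vs 40.6% — Chen has the higher rate overall. The two comparisons disagree.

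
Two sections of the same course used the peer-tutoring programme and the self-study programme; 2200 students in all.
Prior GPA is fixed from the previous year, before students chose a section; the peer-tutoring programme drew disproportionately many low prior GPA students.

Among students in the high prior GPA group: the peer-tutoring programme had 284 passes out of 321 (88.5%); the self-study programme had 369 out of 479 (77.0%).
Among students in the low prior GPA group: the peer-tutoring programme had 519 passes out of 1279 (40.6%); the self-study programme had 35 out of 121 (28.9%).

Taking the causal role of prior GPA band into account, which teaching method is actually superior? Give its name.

the peer-tutoring programme

Prior GPA band differs across teaching methods for reasons unrelated to any effect of the teaching method itself, and it separately predicts the outcome — a classic confounder. We must compare within prior GPA band levels.
Within each level — high prior GPA: 88.5% vs 77.0%; low prior GPA: 40.6% vs 28.9% — the peer-tutoring programme is higher every time.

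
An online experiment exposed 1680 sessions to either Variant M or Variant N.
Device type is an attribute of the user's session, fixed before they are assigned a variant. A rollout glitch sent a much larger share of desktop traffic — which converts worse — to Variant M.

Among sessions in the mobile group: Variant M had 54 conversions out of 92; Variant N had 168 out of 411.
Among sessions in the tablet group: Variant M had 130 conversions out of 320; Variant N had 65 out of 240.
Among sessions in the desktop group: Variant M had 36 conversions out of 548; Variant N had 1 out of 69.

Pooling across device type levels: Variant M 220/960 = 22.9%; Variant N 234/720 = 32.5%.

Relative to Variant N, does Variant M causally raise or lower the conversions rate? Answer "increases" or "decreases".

Device type satisfies the back-door criterion: it is not a descendant of the variant, and it blocks the spurious path from variant to outcome. Adjusting for it (i.e., using the within-device type rates) gives the causal effect.
Within each level — mobile: 58.7% vs 40.9%; tablet: 40.6% vs 27.1%; desktop: 6.6% vs 1.4% — Variant M is higher every time.

increases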